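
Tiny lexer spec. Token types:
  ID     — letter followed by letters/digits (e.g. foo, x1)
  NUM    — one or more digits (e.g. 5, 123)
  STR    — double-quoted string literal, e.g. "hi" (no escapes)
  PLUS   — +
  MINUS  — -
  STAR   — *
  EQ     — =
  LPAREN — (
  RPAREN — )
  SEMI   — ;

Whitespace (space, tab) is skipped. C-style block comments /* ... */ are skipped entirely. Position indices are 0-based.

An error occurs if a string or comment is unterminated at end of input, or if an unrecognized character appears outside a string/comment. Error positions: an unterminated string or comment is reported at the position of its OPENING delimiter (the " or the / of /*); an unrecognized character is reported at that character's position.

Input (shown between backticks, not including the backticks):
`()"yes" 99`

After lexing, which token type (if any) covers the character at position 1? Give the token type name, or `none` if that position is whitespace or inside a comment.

pos=0: emit LPAREN '('
pos=1: emit RPAREN ')'
pos=2: enter STRING mode
pos=2: emit STR "yes" (now at pos=7)
pos=8: emit NUM '99' (now at pos=10)
DONE. 4 tokens: [LPAREN, RPAREN, STR, NUM]
Position 1: char is ')' -> RPAREN

Answer: RPAREN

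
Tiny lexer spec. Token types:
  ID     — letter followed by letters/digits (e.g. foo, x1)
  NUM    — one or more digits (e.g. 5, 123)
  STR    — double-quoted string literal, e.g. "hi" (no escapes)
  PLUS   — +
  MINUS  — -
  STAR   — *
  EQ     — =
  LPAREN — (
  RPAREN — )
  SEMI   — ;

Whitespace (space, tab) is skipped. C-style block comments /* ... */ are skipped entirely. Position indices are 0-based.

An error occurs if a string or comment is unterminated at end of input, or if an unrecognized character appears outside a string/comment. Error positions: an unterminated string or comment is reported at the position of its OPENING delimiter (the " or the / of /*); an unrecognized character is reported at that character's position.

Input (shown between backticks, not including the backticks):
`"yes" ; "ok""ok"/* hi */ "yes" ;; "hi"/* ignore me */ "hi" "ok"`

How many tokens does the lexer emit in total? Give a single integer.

pos=0: enter STRING mode
pos=0: emit STR "yes" (now at pos=5)
pos=6: emit SEMI ';'
pos=8: enter STRING mode
pos=8: emit STR "ok" (now at pos=12)
pos=12: enter STRING mode
pos=12: emit STR "ok" (now at pos=16)
pos=16: enter COMMENT mode (saw '/*')
exit COMMENT mode (now at pos=24)
pos=25: enter STRING mode
pos=25: emit STR "yes" (now at pos=30)
pos=31: emit SEMI ';'
pos=32: emit SEMI ';'
pos=34: enter STRING mode
pos=34: emit STR "hi" (now at pos=38)
pos=38: enter COMMENT mode (saw '/*')
exit COMMENT mode (now at pos=53)
pos=54: enter STRING mode
pos=54: emit STR "hi" (now at pos=58)
pos=59: enter STRING mode
pos=59: emit STR "ok" (now at pos=63)
DONE. 10 tokens: [STR, SEMI, STR, STR, STR, SEMI, SEMI, STR, STR, STR]

Answer: 10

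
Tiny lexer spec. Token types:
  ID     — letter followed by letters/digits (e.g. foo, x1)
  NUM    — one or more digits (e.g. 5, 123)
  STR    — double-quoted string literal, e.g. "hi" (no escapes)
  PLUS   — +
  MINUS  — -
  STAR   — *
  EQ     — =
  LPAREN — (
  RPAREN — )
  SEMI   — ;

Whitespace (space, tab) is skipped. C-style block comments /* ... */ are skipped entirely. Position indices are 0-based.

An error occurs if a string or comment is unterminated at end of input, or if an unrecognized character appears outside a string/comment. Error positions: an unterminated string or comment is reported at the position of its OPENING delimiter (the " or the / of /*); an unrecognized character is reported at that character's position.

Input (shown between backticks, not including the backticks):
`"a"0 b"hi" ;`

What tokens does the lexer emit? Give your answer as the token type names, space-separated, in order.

pos=0: enter STRING mode
pos=0: emit STR "a" (now at pos=3)
pos=3: emit NUM '0' (now at pos=4)
pos=5: emit ID 'b' (now at pos=6)
pos=6: enter STRING mode
pos=6: emit STR "hi" (now at pos=10)
pos=11: emit SEMI ';'
DONE. 5 tokens: [STR, NUM, ID, STR, SEMI]

Answer: STR NUM ID STR SEMI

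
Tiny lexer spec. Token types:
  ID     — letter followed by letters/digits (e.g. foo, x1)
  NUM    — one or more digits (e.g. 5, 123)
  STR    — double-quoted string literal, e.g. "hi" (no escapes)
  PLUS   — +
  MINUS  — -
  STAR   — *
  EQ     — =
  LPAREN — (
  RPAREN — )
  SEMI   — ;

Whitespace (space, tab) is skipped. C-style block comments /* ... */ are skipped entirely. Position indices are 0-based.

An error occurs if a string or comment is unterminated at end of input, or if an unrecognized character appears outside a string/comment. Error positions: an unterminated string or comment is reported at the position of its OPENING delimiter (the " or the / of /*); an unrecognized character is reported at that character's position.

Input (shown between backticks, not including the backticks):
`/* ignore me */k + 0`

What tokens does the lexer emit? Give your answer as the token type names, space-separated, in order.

pos=0: enter COMMENT mode (saw '/*')
exit COMMENT mode (now at pos=15)
pos=15: emit ID 'k' (now at pos=16)
pos=17: emit PLUS '+'
pos=19: emit NUM '0' (now at pos=20)
DONE. 3 tokens: [ID, PLUS, NUM]

Answer: ID PLUS NUM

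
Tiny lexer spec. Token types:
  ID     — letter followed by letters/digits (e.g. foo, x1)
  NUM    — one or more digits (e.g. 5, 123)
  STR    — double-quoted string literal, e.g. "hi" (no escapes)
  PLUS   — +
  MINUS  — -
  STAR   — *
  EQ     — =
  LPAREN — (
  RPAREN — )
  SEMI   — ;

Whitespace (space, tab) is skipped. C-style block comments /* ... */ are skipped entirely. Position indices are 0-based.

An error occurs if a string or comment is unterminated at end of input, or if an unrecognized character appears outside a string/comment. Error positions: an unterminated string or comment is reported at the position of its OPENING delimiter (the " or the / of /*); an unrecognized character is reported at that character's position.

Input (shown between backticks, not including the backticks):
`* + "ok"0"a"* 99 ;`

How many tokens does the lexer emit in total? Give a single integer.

Answer: 8

Derivation:
pos=0: emit STAR '*'
pos=2: emit PLUS '+'
pos=4: enter STRING mode
pos=4: emit STR "ok" (now at pos=8)
pos=8: emit NUM '0' (now at pos=9)
pos=9: enter STRING mode
pos=9: emit STR "a" (now at pos=12)
pos=12: emit STAR '*'
pos=14: emit NUM '99' (now at pos=16)
pos=17: emit SEMI ';'
DONE. 8 tokens: [STAR, PLUS, STR, NUM, STR, STAR, NUM, SEMI]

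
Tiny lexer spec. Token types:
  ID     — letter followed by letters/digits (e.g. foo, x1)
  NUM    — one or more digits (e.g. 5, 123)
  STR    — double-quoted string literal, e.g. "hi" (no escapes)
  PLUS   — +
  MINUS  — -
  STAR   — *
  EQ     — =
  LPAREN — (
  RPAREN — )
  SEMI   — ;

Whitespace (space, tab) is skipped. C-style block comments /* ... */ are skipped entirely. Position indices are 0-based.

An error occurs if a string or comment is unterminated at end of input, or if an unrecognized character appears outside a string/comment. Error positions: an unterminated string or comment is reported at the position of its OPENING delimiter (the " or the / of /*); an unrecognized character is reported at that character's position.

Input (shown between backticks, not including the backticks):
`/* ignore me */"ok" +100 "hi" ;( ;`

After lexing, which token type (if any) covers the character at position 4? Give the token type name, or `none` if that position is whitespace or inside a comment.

Answer: none

Derivation:
pos=0: enter COMMENT mode (saw '/*')
exit COMMENT mode (now at pos=15)
pos=15: enter STRING mode
pos=15: emit STR "ok" (now at pos=19)
pos=20: emit PLUS '+'
pos=21: emit NUM '100' (now at pos=24)
pos=25: enter STRING mode
pos=25: emit STR "hi" (now at pos=29)
pos=30: emit SEMI ';'
pos=31: emit LPAREN '('
pos=33: emit SEMI ';'
DONE. 7 tokens: [STR, PLUS, NUM, STR, SEMI, LPAREN, SEMI]
Position 4: char is 'g' -> none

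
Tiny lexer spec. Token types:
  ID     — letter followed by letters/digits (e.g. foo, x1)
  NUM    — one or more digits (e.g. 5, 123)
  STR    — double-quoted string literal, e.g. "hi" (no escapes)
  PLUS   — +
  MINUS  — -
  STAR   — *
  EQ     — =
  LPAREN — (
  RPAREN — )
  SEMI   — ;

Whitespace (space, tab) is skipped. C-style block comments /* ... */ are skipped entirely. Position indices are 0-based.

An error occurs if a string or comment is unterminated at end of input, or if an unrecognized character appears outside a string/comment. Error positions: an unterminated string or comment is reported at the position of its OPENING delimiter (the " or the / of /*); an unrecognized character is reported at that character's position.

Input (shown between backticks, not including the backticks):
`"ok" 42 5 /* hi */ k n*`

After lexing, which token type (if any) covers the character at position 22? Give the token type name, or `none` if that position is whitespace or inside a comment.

pos=0: enter STRING mode
pos=0: emit STR "ok" (now at pos=4)
pos=5: emit NUM '42' (now at pos=7)
pos=8: emit NUM '5' (now at pos=9)
pos=10: enter COMMENT mode (saw '/*')
exit COMMENT mode (now at pos=18)
pos=19: emit ID 'k' (now at pos=20)
pos=21: emit ID 'n' (now at pos=22)
pos=22: emit STAR '*'
DONE. 6 tokens: [STR, NUM, NUM, ID, ID, STAR]
Position 22: char is '*' -> STAR

Answer: STAR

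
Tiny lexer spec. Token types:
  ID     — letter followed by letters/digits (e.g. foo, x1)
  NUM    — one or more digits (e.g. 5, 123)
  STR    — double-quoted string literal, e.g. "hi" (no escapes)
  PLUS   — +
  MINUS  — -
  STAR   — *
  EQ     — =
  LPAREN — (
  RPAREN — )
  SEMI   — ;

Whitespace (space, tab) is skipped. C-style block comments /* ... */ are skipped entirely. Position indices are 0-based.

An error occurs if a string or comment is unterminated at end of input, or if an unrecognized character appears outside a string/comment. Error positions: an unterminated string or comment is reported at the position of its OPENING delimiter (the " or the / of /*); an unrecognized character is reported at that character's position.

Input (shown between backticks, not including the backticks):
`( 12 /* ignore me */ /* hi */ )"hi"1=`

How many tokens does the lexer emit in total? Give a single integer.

Answer: 6

Derivation:
pos=0: emit LPAREN '('
pos=2: emit NUM '12' (now at pos=4)
pos=5: enter COMMENT mode (saw '/*')
exit COMMENT mode (now at pos=20)
pos=21: enter COMMENT mode (saw '/*')
exit COMMENT mode (now at pos=29)
pos=30: emit RPAREN ')'
pos=31: enter STRING mode
pos=31: emit STR "hi" (now at pos=35)
pos=35: emit NUM '1' (now at pos=36)
pos=36: emit EQ '='
DONE. 6 tokens: [LPAREN, NUM, RPAREN, STR, NUM, EQ]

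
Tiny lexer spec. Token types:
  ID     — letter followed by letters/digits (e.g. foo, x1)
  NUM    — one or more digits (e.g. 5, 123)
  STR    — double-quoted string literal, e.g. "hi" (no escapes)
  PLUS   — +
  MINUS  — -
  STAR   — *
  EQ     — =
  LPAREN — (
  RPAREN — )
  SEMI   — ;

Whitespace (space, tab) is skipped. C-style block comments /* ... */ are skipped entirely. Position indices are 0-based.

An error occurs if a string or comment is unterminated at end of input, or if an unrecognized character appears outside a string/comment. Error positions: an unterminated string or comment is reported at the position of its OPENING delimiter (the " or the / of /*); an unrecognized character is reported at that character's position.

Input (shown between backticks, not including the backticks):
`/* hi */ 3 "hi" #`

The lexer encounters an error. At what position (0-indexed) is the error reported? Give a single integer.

Answer: 16

Derivation:
pos=0: enter COMMENT mode (saw '/*')
exit COMMENT mode (now at pos=8)
pos=9: emit NUM '3' (now at pos=10)
pos=11: enter STRING mode
pos=11: emit STR "hi" (now at pos=15)
pos=16: ERROR — unrecognized char '#'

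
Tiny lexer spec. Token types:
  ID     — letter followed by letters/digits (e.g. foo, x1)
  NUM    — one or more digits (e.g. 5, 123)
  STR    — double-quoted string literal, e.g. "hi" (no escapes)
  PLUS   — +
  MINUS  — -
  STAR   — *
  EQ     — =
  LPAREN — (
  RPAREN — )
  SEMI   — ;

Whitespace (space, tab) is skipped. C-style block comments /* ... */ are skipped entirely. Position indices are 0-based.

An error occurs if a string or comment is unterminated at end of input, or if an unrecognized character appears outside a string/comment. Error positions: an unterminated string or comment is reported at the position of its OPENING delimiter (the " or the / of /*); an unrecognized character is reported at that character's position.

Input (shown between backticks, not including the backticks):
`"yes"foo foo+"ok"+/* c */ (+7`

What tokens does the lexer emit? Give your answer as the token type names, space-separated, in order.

pos=0: enter STRING mode
pos=0: emit STR "yes" (now at pos=5)
pos=5: emit ID 'foo' (now at pos=8)
pos=9: emit ID 'foo' (now at pos=12)
pos=12: emit PLUS '+'
pos=13: enter STRING mode
pos=13: emit STR "ok" (now at pos=17)
pos=17: emit PLUS '+'
pos=18: enter COMMENT mode (saw '/*')
exit COMMENT mode (now at pos=25)
pos=26: emit LPAREN '('
pos=27: emit PLUS '+'
pos=28: emit NUM '7' (now at pos=29)
DONE. 9 tokens: [STR, ID, ID, PLUS, STR, PLUS, LPAREN, PLUS, NUM]

Answer: STR ID ID PLUS STR PLUS LPAREN PLUS NUM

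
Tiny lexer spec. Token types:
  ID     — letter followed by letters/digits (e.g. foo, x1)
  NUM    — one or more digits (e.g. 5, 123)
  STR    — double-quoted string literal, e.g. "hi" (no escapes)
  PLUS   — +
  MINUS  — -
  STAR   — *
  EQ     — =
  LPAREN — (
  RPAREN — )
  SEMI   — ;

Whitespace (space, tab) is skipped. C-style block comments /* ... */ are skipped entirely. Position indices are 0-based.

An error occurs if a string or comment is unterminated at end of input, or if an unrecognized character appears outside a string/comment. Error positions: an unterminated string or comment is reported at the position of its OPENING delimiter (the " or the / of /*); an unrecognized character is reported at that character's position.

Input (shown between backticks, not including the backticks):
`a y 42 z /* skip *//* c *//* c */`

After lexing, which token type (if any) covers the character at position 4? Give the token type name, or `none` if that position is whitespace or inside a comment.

pos=0: emit ID 'a' (now at pos=1)
pos=2: emit ID 'y' (now at pos=3)
pos=4: emit NUM '42' (now at pos=6)
pos=7: emit ID 'z' (now at pos=8)
pos=9: enter COMMENT mode (saw '/*')
exit COMMENT mode (now at pos=19)
pos=19: enter COMMENT mode (saw '/*')
exit COMMENT mode (now at pos=26)
pos=26: enter COMMENT mode (saw '/*')
exit COMMENT mode (now at pos=33)
DONE. 4 tokens: [ID, ID, NUM, ID]
Position 4: char is '4' -> NUM

Answer: NUM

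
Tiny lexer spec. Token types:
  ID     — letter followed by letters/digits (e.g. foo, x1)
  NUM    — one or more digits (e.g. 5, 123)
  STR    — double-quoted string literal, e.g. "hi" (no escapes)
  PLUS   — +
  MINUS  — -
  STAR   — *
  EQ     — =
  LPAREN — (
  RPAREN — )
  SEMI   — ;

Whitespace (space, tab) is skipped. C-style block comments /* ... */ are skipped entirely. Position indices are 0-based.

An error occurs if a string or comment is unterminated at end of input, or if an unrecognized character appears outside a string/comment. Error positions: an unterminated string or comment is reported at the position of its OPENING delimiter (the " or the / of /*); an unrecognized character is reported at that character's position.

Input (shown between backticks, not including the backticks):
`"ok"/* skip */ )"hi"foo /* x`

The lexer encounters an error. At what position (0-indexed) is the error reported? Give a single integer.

Answer: 24

Derivation:
pos=0: enter STRING mode
pos=0: emit STR "ok" (now at pos=4)
pos=4: enter COMMENT mode (saw '/*')
exit COMMENT mode (now at pos=14)
pos=15: emit RPAREN ')'
pos=16: enter STRING mode
pos=16: emit STR "hi" (now at pos=20)
pos=20: emit ID 'foo' (now at pos=23)
pos=24: enter COMMENT mode (saw '/*')
pos=24: ERROR — unterminated comment (reached EOF)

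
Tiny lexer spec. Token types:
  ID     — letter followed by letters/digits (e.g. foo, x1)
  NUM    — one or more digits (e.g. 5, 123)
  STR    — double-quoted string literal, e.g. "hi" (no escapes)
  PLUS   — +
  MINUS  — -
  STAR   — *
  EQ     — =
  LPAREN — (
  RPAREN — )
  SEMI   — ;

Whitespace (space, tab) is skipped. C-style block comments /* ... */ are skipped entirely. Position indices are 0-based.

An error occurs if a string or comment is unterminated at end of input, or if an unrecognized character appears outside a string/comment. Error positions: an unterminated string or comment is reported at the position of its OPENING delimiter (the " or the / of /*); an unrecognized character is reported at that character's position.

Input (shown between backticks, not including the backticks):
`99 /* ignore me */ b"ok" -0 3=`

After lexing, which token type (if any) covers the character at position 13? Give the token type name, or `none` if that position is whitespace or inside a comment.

pos=0: emit NUM '99' (now at pos=2)
pos=3: enter COMMENT mode (saw '/*')
exit COMMENT mode (now at pos=18)
pos=19: emit ID 'b' (now at pos=20)
pos=20: enter STRING mode
pos=20: emit STR "ok" (now at pos=24)
pos=25: emit MINUS '-'
pos=26: emit NUM '0' (now at pos=27)
pos=28: emit NUM '3' (now at pos=29)
pos=29: emit EQ '='
DONE. 7 tokens: [NUM, ID, STR, MINUS, NUM, NUM, EQ]
Position 13: char is 'm' -> none

Answer: none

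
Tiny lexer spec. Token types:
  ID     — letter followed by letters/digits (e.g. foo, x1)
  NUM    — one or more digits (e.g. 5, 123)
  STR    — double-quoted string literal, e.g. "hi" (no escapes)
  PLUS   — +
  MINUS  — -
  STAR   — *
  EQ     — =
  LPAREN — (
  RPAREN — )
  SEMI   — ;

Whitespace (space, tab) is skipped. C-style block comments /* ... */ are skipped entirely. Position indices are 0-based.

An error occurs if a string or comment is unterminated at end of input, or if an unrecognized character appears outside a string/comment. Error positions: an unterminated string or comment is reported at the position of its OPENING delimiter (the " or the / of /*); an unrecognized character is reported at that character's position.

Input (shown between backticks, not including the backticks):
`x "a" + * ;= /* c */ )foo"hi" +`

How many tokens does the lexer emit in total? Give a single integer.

pos=0: emit ID 'x' (now at pos=1)
pos=2: enter STRING mode
pos=2: emit STR "a" (now at pos=5)
pos=6: emit PLUS '+'
pos=8: emit STAR '*'
pos=10: emit SEMI ';'
pos=11: emit EQ '='
pos=13: enter COMMENT mode (saw '/*')
exit COMMENT mode (now at pos=20)
pos=21: emit RPAREN ')'
pos=22: emit ID 'foo' (now at pos=25)
pos=25: enter STRING mode
pos=25: emit STR "hi" (now at pos=29)
pos=30: emit PLUS '+'
DONE. 10 tokens: [ID, STR, PLUS, STAR, SEMI, EQ, RPAREN, ID, STR, PLUS]

Answer: 10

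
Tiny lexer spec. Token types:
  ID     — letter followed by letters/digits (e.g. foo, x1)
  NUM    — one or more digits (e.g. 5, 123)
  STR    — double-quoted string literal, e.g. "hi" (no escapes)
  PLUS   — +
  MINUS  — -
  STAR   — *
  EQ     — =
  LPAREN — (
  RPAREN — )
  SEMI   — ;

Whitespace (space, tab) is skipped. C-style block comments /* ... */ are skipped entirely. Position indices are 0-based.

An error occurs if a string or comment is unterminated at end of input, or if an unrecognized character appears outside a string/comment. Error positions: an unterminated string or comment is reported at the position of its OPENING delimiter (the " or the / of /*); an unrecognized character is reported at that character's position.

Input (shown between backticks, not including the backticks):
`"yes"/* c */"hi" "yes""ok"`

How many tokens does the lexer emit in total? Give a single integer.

Answer: 4

Derivation:
pos=0: enter STRING mode
pos=0: emit STR "yes" (now at pos=5)
pos=5: enter COMMENT mode (saw '/*')
exit COMMENT mode (now at pos=12)
pos=12: enter STRING mode
pos=12: emit STR "hi" (now at pos=16)
pos=17: enter STRING mode
pos=17: emit STR "yes" (now at pos=22)
pos=22: enter STRING mode
pos=22: emit STR "ok" (now at pos=26)
DONE. 4 tokens: [STR, STR, STR, STR]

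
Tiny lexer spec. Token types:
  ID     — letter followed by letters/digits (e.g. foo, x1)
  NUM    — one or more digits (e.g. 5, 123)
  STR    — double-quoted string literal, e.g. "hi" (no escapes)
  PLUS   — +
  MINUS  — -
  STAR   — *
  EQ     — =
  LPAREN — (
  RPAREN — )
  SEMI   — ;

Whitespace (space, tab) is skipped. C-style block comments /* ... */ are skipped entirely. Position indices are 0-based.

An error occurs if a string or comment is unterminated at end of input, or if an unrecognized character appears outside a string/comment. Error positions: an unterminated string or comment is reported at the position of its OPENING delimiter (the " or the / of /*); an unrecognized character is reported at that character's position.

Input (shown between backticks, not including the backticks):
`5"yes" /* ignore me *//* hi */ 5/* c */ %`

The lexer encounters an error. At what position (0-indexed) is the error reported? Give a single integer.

pos=0: emit NUM '5' (now at pos=1)
pos=1: enter STRING mode
pos=1: emit STR "yes" (now at pos=6)
pos=7: enter COMMENT mode (saw '/*')
exit COMMENT mode (now at pos=22)
pos=22: enter COMMENT mode (saw '/*')
exit COMMENT mode (now at pos=30)
pos=31: emit NUM '5' (now at pos=32)
pos=32: enter COMMENT mode (saw '/*')
exit COMMENT mode (now at pos=39)
pos=40: ERROR — unrecognized char '%'

Answer: 40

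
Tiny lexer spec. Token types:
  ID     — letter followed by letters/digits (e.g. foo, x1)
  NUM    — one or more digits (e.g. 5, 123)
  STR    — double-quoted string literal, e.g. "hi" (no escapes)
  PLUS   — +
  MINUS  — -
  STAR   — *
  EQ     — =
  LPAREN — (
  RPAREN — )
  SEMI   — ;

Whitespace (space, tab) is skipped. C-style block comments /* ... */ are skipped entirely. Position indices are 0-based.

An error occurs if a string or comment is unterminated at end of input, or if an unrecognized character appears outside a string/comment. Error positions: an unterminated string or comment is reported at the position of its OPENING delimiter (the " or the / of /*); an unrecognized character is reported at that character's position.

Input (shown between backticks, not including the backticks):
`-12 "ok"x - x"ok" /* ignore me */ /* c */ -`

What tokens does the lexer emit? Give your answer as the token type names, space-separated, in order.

pos=0: emit MINUS '-'
pos=1: emit NUM '12' (now at pos=3)
pos=4: enter STRING mode
pos=4: emit STR "ok" (now at pos=8)
pos=8: emit ID 'x' (now at pos=9)
pos=10: emit MINUS '-'
pos=12: emit ID 'x' (now at pos=13)
pos=13: enter STRING mode
pos=13: emit STR "ok" (now at pos=17)
pos=18: enter COMMENT mode (saw '/*')
exit COMMENT mode (now at pos=33)
pos=34: enter COMMENT mode (saw '/*')
exit COMMENT mode (now at pos=41)
pos=42: emit MINUS '-'
DONE. 8 tokens: [MINUS, NUM, STR, ID, MINUS, ID, STR, MINUS]

Answer: MINUS NUM STR ID MINUS ID STR MINUS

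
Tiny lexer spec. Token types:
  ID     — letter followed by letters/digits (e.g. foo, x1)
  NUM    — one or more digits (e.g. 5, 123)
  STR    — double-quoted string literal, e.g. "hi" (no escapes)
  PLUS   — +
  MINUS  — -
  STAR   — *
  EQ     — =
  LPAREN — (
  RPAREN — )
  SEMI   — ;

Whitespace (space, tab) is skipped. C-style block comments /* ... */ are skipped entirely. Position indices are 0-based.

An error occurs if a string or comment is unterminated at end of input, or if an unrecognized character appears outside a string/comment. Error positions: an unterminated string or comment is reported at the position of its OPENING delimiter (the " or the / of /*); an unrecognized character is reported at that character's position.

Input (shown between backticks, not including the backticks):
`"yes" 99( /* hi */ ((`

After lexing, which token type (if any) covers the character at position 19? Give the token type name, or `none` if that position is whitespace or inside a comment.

Answer: LPAREN

Derivation:
pos=0: enter STRING mode
pos=0: emit STR "yes" (now at pos=5)
pos=6: emit NUM '99' (now at pos=8)
pos=8: emit LPAREN '('
pos=10: enter COMMENT mode (saw '/*')
exit COMMENT mode (now at pos=18)
pos=19: emit LPAREN '('
pos=20: emit LPAREN '('
DONE. 5 tokens: [STR, NUM, LPAREN, LPAREN, LPAREN]
Position 19: char is '(' -> LPAREN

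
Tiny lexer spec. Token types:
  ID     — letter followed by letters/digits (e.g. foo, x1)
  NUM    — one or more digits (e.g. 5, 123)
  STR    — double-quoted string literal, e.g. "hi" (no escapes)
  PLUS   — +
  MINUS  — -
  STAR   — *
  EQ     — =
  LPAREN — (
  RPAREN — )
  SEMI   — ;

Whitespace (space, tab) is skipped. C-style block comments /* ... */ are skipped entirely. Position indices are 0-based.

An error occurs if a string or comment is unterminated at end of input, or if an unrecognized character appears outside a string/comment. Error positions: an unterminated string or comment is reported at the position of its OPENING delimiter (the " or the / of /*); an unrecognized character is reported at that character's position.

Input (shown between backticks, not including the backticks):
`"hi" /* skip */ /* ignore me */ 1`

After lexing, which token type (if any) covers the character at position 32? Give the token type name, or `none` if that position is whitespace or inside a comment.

pos=0: enter STRING mode
pos=0: emit STR "hi" (now at pos=4)
pos=5: enter COMMENT mode (saw '/*')
exit COMMENT mode (now at pos=15)
pos=16: enter COMMENT mode (saw '/*')
exit COMMENT mode (now at pos=31)
pos=32: emit NUM '1' (now at pos=33)
DONE. 2 tokens: [STR, NUM]
Position 32: char is '1' -> NUM

Answer: NUM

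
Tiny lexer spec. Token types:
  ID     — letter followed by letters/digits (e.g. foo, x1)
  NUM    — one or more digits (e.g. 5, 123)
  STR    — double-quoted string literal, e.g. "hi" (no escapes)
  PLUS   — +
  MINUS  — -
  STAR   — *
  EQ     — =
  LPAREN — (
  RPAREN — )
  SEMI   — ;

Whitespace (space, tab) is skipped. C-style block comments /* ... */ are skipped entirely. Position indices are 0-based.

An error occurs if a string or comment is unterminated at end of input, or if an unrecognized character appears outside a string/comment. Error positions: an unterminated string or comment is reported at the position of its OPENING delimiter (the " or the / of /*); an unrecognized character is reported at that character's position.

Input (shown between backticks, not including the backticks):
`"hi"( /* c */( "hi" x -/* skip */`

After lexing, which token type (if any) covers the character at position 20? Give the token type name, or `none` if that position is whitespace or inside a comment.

Answer: ID

Derivation:
pos=0: enter STRING mode
pos=0: emit STR "hi" (now at pos=4)
pos=4: emit LPAREN '('
pos=6: enter COMMENT mode (saw '/*')
exit COMMENT mode (now at pos=13)
pos=13: emit LPAREN '('
pos=15: enter STRING mode
pos=15: emit STR "hi" (now at pos=19)
pos=20: emit ID 'x' (now at pos=21)
pos=22: emit MINUS '-'
pos=23: enter COMMENT mode (saw '/*')
exit COMMENT mode (now at pos=33)
DONE. 6 tokens: [STR, LPAREN, LPAREN, STR, ID, MINUS]
Position 20: char is 'x' -> ID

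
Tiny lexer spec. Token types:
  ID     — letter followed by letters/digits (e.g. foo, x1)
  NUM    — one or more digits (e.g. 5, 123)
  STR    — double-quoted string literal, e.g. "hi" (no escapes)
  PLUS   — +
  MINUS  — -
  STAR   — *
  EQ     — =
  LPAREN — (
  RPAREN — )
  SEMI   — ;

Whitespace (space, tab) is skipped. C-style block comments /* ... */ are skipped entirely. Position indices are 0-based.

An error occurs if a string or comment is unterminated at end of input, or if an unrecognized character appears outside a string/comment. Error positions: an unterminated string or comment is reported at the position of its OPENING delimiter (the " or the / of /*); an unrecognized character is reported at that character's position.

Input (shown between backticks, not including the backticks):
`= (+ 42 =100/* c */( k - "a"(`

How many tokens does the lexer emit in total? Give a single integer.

pos=0: emit EQ '='
pos=2: emit LPAREN '('
pos=3: emit PLUS '+'
pos=5: emit NUM '42' (now at pos=7)
pos=8: emit EQ '='
pos=9: emit NUM '100' (now at pos=12)
pos=12: enter COMMENT mode (saw '/*')
exit COMMENT mode (now at pos=19)
pos=19: emit LPAREN '('
pos=21: emit ID 'k' (now at pos=22)
pos=23: emit MINUS '-'
pos=25: enter STRING mode
pos=25: emit STR "a" (now at pos=28)
pos=28: emit LPAREN '('
DONE. 11 tokens: [EQ, LPAREN, PLUS, NUM, EQ, NUM, LPAREN, ID, MINUS, STR, LPAREN]

Answer: 11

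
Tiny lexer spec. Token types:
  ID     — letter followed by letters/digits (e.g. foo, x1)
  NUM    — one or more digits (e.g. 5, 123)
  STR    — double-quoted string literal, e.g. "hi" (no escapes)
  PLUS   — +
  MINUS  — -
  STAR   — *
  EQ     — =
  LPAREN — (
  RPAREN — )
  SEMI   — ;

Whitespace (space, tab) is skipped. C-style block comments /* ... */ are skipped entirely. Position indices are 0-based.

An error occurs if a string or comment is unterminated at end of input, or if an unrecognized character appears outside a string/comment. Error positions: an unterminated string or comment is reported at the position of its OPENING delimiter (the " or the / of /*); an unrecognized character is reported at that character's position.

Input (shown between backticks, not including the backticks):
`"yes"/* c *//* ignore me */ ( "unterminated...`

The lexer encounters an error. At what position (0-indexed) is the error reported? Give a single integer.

Answer: 30

Derivation:
pos=0: enter STRING mode
pos=0: emit STR "yes" (now at pos=5)
pos=5: enter COMMENT mode (saw '/*')
exit COMMENT mode (now at pos=12)
pos=12: enter COMMENT mode (saw '/*')
exit COMMENT mode (now at pos=27)
pos=28: emit LPAREN '('
pos=30: enter STRING mode
pos=30: ERROR — unterminated string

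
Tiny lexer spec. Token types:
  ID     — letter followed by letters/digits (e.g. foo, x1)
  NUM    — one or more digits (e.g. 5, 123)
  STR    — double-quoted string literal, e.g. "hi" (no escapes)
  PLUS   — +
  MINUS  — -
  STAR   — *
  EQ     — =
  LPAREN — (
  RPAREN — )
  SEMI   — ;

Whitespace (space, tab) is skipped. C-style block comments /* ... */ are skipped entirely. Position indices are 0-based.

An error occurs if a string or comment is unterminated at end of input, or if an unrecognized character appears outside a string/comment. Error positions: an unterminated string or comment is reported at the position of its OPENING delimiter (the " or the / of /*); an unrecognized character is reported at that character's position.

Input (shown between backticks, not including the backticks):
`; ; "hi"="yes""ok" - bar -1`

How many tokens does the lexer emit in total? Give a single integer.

Answer: 10

Derivation:
pos=0: emit SEMI ';'
pos=2: emit SEMI ';'
pos=4: enter STRING mode
pos=4: emit STR "hi" (now at pos=8)
pos=8: emit EQ '='
pos=9: enter STRING mode
pos=9: emit STR "yes" (now at pos=14)
pos=14: enter STRING mode
pos=14: emit STR "ok" (now at pos=18)
pos=19: emit MINUS '-'
pos=21: emit ID 'bar' (now at pos=24)
pos=25: emit MINUS '-'
pos=26: emit NUM '1' (now at pos=27)
DONE. 10 tokens: [SEMI, SEMI, STR, EQ, STR, STR, MINUS, ID, MINUS, NUM]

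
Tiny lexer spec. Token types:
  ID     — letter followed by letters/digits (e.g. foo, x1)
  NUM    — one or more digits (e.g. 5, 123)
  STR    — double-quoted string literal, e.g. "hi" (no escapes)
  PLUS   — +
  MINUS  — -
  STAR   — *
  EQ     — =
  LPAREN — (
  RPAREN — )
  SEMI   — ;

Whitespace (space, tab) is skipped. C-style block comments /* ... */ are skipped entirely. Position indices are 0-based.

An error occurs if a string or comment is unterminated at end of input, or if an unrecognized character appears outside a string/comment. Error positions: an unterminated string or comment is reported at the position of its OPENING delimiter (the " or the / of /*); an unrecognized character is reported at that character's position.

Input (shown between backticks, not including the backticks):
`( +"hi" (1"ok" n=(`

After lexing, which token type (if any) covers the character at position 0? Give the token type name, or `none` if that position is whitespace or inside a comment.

pos=0: emit LPAREN '('
pos=2: emit PLUS '+'
pos=3: enter STRING mode
pos=3: emit STR "hi" (now at pos=7)
pos=8: emit LPAREN '('
pos=9: emit NUM '1' (now at pos=10)
pos=10: enter STRING mode
pos=10: emit STR "ok" (now at pos=14)
pos=15: emit ID 'n' (now at pos=16)
pos=16: emit EQ '='
pos=17: emit LPAREN '('
DONE. 9 tokens: [LPAREN, PLUS, STR, LPAREN, NUM, STR, ID, EQ, LPAREN]
Position 0: char is '(' -> LPAREN

Answer: LPAREN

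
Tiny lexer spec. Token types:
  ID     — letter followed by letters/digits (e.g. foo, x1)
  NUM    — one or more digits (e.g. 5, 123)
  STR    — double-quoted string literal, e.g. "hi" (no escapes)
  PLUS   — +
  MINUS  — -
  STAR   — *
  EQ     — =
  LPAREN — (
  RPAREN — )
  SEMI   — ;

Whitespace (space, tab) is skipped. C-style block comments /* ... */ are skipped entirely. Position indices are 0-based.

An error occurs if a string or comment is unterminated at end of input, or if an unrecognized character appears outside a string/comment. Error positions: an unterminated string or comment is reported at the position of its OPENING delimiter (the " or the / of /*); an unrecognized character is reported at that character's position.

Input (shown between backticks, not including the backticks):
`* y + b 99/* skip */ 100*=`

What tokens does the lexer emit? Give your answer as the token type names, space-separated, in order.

pos=0: emit STAR '*'
pos=2: emit ID 'y' (now at pos=3)
pos=4: emit PLUS '+'
pos=6: emit ID 'b' (now at pos=7)
pos=8: emit NUM '99' (now at pos=10)
pos=10: enter COMMENT mode (saw '/*')
exit COMMENT mode (now at pos=20)
pos=21: emit NUM '100' (now at pos=24)
pos=24: emit STAR '*'
pos=25: emit EQ '='
DONE. 8 tokens: [STAR, ID, PLUS, ID, NUM, NUM, STAR, EQ]

Answer: STAR ID PLUS ID NUM NUM STAR EQ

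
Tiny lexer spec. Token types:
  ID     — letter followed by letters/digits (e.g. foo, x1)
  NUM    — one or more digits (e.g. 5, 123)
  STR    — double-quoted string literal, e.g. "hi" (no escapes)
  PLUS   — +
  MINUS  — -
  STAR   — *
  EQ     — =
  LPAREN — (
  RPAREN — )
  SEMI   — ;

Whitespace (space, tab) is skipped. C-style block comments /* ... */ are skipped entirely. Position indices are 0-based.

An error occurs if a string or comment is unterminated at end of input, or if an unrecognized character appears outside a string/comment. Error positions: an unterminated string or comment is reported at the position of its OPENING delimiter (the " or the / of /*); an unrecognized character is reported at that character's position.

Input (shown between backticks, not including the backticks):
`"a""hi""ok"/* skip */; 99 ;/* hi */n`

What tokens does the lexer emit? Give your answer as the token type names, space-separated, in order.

Answer: STR STR STR SEMI NUM SEMI ID

Derivation:
pos=0: enter STRING mode
pos=0: emit STR "a" (now at pos=3)
pos=3: enter STRING mode
pos=3: emit STR "hi" (now at pos=7)
pos=7: enter STRING mode
pos=7: emit STR "ok" (now at pos=11)
pos=11: enter COMMENT mode (saw '/*')
exit COMMENT mode (now at pos=21)
pos=21: emit SEMI ';'
pos=23: emit NUM '99' (now at pos=25)
pos=26: emit SEMI ';'
pos=27: enter COMMENT mode (saw '/*')
exit COMMENT mode (now at pos=35)
pos=35: emit ID 'n' (now at pos=36)
DONE. 7 tokens: [STR, STR, STR, SEMI, NUM, SEMI, ID]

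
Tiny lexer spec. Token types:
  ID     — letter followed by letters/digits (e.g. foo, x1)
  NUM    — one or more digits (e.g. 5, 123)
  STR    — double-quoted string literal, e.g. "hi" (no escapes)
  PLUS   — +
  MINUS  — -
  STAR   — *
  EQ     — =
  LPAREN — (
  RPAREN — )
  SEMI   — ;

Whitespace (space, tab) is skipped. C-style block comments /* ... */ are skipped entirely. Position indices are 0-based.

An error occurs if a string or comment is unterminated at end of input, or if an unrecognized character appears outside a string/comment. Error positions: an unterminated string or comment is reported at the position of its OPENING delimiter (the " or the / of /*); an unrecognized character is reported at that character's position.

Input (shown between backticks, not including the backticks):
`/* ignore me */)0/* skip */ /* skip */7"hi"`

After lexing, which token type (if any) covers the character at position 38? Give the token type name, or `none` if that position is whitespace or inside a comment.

Answer: NUM

Derivation:
pos=0: enter COMMENT mode (saw '/*')
exit COMMENT mode (now at pos=15)
pos=15: emit RPAREN ')'
pos=16: emit NUM '0' (now at pos=17)
pos=17: enter COMMENT mode (saw '/*')
exit COMMENT mode (now at pos=27)
pos=28: enter COMMENT mode (saw '/*')
exit COMMENT mode (now at pos=38)
pos=38: emit NUM '7' (now at pos=39)
pos=39: enter STRING mode
pos=39: emit STR "hi" (now at pos=43)
DONE. 4 tokens: [RPAREN, NUM, NUM, STR]
Position 38: char is '7' -> NUM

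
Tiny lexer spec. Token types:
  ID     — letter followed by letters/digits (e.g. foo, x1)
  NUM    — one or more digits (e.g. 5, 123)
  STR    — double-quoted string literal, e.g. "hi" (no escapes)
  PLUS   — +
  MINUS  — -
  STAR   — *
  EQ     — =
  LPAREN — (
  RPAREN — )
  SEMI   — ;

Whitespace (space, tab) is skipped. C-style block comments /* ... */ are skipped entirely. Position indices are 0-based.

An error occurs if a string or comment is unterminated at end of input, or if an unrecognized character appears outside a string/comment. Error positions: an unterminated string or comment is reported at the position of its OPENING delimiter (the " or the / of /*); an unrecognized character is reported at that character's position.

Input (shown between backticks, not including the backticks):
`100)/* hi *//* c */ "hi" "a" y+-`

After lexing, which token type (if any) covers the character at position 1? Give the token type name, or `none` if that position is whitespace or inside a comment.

pos=0: emit NUM '100' (now at pos=3)
pos=3: emit RPAREN ')'
pos=4: enter COMMENT mode (saw '/*')
exit COMMENT mode (now at pos=12)
pos=12: enter COMMENT mode (saw '/*')
exit COMMENT mode (now at pos=19)
pos=20: enter STRING mode
pos=20: emit STR "hi" (now at pos=24)
pos=25: enter STRING mode
pos=25: emit STR "a" (now at pos=28)
pos=29: emit ID 'y' (now at pos=30)
pos=30: emit PLUS '+'
pos=31: emit MINUS '-'
DONE. 7 tokens: [NUM, RPAREN, STR, STR, ID, PLUS, MINUS]
Position 1: char is '0' -> NUM

Answer: NUM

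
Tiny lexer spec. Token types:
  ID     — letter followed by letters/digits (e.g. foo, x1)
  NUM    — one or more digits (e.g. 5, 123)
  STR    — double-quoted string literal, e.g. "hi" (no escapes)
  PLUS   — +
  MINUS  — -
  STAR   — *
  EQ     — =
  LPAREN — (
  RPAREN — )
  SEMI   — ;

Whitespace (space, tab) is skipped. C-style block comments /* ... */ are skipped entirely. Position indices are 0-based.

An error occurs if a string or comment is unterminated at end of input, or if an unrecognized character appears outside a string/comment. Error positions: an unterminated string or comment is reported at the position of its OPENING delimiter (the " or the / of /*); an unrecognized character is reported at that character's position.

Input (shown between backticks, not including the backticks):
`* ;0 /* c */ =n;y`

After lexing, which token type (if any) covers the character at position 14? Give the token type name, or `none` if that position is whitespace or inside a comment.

pos=0: emit STAR '*'
pos=2: emit SEMI ';'
pos=3: emit NUM '0' (now at pos=4)
pos=5: enter COMMENT mode (saw '/*')
exit COMMENT mode (now at pos=12)
pos=13: emit EQ '='
pos=14: emit ID 'n' (now at pos=15)
pos=15: emit SEMI ';'
pos=16: emit ID 'y' (now at pos=17)
DONE. 7 tokens: [STAR, SEMI, NUM, EQ, ID, SEMI, ID]
Position 14: char is 'n' -> ID

Answer: ID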